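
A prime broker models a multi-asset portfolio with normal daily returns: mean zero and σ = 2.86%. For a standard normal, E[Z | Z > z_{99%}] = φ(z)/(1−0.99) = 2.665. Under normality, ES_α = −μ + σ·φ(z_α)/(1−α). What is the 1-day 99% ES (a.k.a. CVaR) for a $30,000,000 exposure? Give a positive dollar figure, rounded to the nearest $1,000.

ES = 2.86% × 2.665 = 7.622%.
On $30,000,000: 0.07622 × $30,000,000 = $2,286,600.

$2,287,000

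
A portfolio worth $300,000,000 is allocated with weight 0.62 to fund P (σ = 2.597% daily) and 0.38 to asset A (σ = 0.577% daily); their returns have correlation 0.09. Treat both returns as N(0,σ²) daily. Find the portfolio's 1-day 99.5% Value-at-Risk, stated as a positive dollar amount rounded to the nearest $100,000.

$12,700,000

σ_p² = 0.62²·2.597² + 0.38²·0.577² + 2·0.09·0.62·0.38·2.597·0.577 = 2.7042 (%²).
σ_p = √2.7042 = 1.644%.
At 99.5%, z = 2.576.
VaR = 2.576 × 1.644% = 4.235%; on $300,000,000 that is $12,705,000.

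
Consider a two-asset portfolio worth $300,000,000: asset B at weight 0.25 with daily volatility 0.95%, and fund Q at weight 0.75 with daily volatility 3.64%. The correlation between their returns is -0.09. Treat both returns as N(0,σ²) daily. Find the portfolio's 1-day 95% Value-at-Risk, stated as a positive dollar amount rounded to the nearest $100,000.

σ_p² = 0.25²·0.95² + 0.75²·3.64² + 2·-0.09·0.25·0.75·0.95·3.64 = 7.3926 (%²).
σ_p = √7.3926 = 2.719%.
At 95%, z = 1.645.
VaR = 1.645 × 2.719% = 4.473%; on $300,000,000 that is $13,419,000.

$13,400,000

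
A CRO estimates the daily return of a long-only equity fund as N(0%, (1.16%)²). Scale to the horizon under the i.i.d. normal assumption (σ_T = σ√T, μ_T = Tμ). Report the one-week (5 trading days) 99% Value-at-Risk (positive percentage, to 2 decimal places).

At 99%, z = 2.326.
σ_{5d} = 1.16% × √5 = 2.594%.
VaR = 2.326 × 2.594% = 6.034%.

6.03%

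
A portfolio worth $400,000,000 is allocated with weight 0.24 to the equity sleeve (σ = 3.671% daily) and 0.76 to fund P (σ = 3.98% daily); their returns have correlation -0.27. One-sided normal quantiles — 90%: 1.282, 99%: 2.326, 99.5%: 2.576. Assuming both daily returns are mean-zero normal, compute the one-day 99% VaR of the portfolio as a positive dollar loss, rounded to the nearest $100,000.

$27,100,000

σ_p² = 0.24²·3.671² + 0.76²·3.98² + 2·-0.27·0.24·0.76·3.671·3.98 = 8.4866 (%²).
σ_p = √8.4866 = 2.913%.
VaR = 2.326 × 2.913% = 6.776%; on $400,000,000 that is $27,104,000.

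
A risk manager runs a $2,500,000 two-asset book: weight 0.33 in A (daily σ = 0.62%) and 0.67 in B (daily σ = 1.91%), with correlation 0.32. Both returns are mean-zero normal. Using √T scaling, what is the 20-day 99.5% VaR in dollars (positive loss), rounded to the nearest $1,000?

$391,000

σ_p = √(0.33²·0.62² + 0.67²·1.91² + 2·0.32·0.33·0.67·0.62·1.91) = 1.359%.
σ_{20d} = 1.359% × √20 = 6.078%.
z(99.5%) = 2.576.
VaR = 2.576 × 6.078% = 15.657%; on $2,500,000 that is $391,425.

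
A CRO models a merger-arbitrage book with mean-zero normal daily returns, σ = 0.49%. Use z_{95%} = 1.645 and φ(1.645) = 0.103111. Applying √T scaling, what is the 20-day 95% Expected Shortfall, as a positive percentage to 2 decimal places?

4.52%

σ_{20d} = 0.49% × √20 = 2.191%.
ES multiplier = φ(z)/(1−α) = 0.103111/0.05 = 2.062.
ES = 2.191% × 2.062 = 4.518%.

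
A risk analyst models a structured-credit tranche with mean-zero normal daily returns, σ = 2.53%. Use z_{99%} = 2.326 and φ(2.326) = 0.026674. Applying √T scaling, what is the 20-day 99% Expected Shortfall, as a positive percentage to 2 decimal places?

30.18%

σ_{20d} = 2.53% × √20 = 11.315%.
ES multiplier = φ(z)/(1−α) = 0.026674/0.01 = 2.667.
ES = 11.315% × 2.667 = 30.177%.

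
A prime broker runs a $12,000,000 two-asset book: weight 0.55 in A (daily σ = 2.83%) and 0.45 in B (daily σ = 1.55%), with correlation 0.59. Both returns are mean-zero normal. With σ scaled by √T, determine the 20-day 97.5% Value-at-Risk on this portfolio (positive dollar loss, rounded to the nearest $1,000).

σ_p = √(0.55²·2.83² + 0.45²·1.55² + 2·0.59·0.55·0.45·2.83·1.55) = 2.047%.
σ_{20d} = 2.047% × √20 = 9.154%.
z(97.5%) = 1.960.
VaR = 1.960 × 9.154% = 17.942%; on $12,000,000 that is $2,153,040.

$2,153,000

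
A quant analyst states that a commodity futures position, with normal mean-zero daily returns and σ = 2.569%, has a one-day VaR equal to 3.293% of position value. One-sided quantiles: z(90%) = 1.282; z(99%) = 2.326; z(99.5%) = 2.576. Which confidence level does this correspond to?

90%

Implied z = VaR/σ = 3.293 / 2.569 = 1.282.
This matches z(90%) = 1.282.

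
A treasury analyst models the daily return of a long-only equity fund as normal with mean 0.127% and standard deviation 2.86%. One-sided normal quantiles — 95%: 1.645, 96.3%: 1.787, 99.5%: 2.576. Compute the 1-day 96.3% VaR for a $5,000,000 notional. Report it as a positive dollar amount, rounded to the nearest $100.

VaR = −μ + z·σ = −(0.127%) + 1.787 × 2.86% = 4.984%.
On $5,000,000: 0.04984 × $5,000,000 = $249,200.

$249,200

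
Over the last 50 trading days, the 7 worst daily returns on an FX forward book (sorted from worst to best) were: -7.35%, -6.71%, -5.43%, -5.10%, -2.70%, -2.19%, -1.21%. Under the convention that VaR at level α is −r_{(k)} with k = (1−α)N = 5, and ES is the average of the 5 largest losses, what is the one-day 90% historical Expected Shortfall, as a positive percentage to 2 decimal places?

5.46%

The 5 worst returns sum to -27.29%.
ES = −(-27.29%) / 5 = 5.458% ≈ 5.46%.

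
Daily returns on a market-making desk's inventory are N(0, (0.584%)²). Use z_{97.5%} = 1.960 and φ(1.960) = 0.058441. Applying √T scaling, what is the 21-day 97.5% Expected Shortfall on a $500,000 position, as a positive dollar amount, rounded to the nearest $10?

$31,280

σ_{21d} = 0.584% × √21 = 2.676%.
ES multiplier = φ(z)/(1−α) = 0.058441/0.025 = 2.338.
ES = 2.676% × 2.338 = 6.256%; on $500,000: $31,280.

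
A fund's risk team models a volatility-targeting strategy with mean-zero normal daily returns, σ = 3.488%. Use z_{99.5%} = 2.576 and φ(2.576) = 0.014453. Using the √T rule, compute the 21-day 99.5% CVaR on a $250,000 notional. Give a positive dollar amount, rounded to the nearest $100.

$115,500

σ_{21d} = 3.488% × √21 = 15.984%.
ES multiplier = φ(z)/(1−α) = 0.014453/0.005 = 2.891.
ES = 15.984% × 2.891 = 46.210%; on $250,000: $115,525.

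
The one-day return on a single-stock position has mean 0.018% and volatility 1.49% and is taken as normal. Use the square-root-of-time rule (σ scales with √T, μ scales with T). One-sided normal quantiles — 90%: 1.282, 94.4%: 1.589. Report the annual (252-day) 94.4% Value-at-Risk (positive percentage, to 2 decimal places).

33.05%

σ_{252d} = 1.49% × √252 = 23.653%; μ_{252d} = 252 × 0.018% = 4.536%.
VaR = −(4.536%) + 1.589 × 23.653% = 33.049%.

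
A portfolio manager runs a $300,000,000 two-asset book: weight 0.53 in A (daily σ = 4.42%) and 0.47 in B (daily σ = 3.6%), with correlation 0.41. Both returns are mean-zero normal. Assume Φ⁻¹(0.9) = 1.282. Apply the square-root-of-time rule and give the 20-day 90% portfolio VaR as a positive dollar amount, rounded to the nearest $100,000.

σ_p = √(0.53²·4.42² + 0.47²·3.6² + 2·0.41·0.53·0.47·4.42·3.6) = 3.406%.
σ_{20d} = 3.406% × √20 = 15.232%.
VaR = 1.282 × 15.232% = 19.527%; on $300,000,000 that is $58,581,000.

$58,600,000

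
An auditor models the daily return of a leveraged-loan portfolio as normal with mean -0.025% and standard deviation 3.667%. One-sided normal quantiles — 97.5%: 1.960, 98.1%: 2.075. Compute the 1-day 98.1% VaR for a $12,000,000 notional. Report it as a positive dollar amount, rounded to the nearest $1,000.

VaR = −μ + z·σ = −(-0.025%) + 2.075 × 3.667% = 7.634%.
On $12,000,000: 0.07634 × $12,000,000 = $916,080.

$916,000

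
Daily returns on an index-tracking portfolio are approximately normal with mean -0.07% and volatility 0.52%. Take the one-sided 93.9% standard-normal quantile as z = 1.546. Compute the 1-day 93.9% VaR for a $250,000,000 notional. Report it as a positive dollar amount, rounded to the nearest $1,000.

$2,185,000

VaR = −μ + z·σ = −(-0.07%) + 1.546 × 0.52% = 0.874%.
On $250,000,000: 0.00874 × $250,000,000 = $2,185,000.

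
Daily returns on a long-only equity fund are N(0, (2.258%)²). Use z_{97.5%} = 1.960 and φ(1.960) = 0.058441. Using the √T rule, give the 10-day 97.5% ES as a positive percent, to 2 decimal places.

16.69%

σ_{10d} = 2.258% × √10 = 7.140%.
ES multiplier = φ(z)/(1−α) = 0.058441/0.025 = 2.338.
ES = 7.140% × 2.338 = 16.693%.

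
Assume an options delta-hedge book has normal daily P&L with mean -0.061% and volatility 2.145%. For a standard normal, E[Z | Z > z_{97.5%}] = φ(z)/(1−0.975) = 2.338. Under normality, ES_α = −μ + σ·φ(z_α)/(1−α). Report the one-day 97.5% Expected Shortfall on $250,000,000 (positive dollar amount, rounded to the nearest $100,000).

ES = −(-0.061%) + 2.145% × 2.338 = 5.076%.
On $250,000,000: 0.05076 × $250,000,000 = $12,690,000.

$12,700,000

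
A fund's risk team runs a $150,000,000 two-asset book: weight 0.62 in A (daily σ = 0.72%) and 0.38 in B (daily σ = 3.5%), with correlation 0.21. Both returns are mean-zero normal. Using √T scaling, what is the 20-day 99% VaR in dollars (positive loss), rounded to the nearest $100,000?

σ_p = √(0.62²·0.72² + 0.38²·3.5² + 2·0.21·0.62·0.38·0.72·3.5) = 1.489%.
σ_{20d} = 1.489% × √20 = 6.659%.
z(99%) = 2.326.
VaR = 2.326 × 6.659% = 15.489%; on $150,000,000 that is $23,233,500.

$23,200,000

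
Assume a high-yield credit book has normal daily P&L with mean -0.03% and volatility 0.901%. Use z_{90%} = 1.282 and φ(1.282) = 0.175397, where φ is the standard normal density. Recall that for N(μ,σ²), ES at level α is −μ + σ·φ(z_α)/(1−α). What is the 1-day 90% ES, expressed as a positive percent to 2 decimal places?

Tail multiplier: φ(z)/(1−α) = 0.175397 / 0.1 = 1.754.
ES = −(-0.03%) + 0.901% × 1.754 = 1.610%.

1.61%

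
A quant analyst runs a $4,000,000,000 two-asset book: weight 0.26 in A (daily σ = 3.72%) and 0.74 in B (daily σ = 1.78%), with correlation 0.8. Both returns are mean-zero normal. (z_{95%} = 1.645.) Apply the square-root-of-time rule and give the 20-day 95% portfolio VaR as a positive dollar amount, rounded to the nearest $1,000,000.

σ_p = √(0.26²·3.72² + 0.74²·1.78² + 2·0.8·0.26·0.74·3.72·1.78) = 2.170%.
σ_{20d} = 2.170% × √20 = 9.705%.
VaR = 1.645 × 9.705% = 15.965%; on $4,000,000,000 that is $638,600,000.

$639,000,000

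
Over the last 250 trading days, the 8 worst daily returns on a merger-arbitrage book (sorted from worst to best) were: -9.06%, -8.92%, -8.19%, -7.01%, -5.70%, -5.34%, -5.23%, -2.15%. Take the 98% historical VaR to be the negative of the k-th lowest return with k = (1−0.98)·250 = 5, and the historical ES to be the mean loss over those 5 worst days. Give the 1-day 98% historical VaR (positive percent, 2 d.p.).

5.70%

k = 5; the 5th lowest return is -5.70%, so VaR = 5.70%.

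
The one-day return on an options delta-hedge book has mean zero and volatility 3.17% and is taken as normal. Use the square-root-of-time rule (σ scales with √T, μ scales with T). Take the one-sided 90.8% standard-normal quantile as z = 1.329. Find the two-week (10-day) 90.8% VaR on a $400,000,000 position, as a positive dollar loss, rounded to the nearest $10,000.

σ_{10d} = 3.17% × √10 = 10.024%.
VaR = 1.329 × 10.024% = 13.322%.
On $400,000,000: 0.13322 × $400,000,000 = $53,288,000.

$53,290,000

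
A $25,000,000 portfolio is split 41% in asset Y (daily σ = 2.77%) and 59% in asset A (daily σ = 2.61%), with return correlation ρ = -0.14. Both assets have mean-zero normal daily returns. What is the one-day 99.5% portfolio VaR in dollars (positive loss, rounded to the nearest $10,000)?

σ_p² = 0.41²·2.77² + 0.59²·2.61² + 2·-0.14·0.41·0.59·2.77·2.61 = 3.1714 (%²).
σ_p = √3.1714 = 1.781%.
At 99.5%, z = 2.576.
VaR = 2.576 × 1.781% = 4.588%; on $25,000,000 that is $1,147,000.

$1,150,000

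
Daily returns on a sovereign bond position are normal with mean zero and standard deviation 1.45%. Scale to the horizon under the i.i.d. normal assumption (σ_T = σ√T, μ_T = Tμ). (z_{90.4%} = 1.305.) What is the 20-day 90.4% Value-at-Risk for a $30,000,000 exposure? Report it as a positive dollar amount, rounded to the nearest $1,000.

$2,539,000

σ_{20d} = 1.45% × √20 = 6.485%.
VaR = 1.305 × 6.485% = 8.463%.
On $30,000,000: 0.08463 × $30,000,000 = $2,538,900.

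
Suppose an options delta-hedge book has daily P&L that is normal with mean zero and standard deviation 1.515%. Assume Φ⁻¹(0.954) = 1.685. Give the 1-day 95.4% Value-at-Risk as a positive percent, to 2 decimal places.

VaR = z·σ = 1.685 × 1.515% = 2.553%.

2.55%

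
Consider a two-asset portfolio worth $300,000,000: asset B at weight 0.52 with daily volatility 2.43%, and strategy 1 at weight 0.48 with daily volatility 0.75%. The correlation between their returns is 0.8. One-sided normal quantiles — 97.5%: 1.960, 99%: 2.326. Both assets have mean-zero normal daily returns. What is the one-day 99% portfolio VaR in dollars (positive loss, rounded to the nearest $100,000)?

σ_p² = 0.52²·2.43² + 0.48²·0.75² + 2·0.8·0.52·0.48·2.43·0.75 = 2.4541 (%²).
σ_p = √2.4541 = 1.567%.
VaR = 2.326 × 1.567% = 3.645%; on $300,000,000 that is $10,935,000.

$10,900,000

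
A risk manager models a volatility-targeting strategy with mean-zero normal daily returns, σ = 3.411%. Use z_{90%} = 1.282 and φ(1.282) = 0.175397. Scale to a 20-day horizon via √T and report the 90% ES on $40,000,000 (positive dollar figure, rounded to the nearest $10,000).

σ_{20d} = 3.411% × √20 = 15.254%.
ES multiplier = φ(z)/(1−α) = 0.175397/0.1 = 1.754.
ES = 15.254% × 1.754 = 26.756%; on $40,000,000: $10,702,400.

$10,700,000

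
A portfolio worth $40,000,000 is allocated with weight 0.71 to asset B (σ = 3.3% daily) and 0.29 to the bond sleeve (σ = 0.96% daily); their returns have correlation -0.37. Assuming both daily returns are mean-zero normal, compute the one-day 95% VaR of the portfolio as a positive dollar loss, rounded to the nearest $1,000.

$1,484,000

σ_p² = 0.71²·3.3² + 0.29²·0.96² + 2·-0.37·0.71·0.29·3.3·0.96 = 5.0845 (%²).
σ_p = √5.0845 = 2.255%.
At 95%, z = 1.645.
VaR = 1.645 × 2.255% = 3.709%; on $40,000,000 that is $1,483,600.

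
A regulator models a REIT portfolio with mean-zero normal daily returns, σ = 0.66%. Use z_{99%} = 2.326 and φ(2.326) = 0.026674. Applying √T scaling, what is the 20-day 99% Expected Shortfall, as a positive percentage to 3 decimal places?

7.873%

σ_{20d} = 0.66% × √20 = 2.952%.
ES multiplier = φ(z)/(1−α) = 0.026674/0.01 = 2.667.
ES = 2.952% × 2.667 = 7.873%.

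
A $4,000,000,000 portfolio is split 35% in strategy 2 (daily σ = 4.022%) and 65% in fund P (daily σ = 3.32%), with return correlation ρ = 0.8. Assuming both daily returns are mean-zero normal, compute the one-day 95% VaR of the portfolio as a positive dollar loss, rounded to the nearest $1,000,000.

σ_p² = 0.35²·4.022² + 0.65²·3.32² + 2·0.8·0.35·0.65·4.022·3.32 = 11.4991 (%²).
σ_p = √11.4991 = 3.391%.
At 95%, z = 1.645.
VaR = 1.645 × 3.391% = 5.578%; on $4,000,000,000 that is $223,120,000.

$223,000,000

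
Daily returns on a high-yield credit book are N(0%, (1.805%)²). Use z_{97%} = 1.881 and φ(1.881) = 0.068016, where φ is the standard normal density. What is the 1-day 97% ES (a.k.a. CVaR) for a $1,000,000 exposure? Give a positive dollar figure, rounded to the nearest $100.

$40,900

Tail multiplier: φ(z)/(1−α) = 0.068016 / 0.03 = 2.267.
ES = 1.805% × 2.267 = 4.092%.
On $1,000,000: 0.04092 × $1,000,000 = $40,920.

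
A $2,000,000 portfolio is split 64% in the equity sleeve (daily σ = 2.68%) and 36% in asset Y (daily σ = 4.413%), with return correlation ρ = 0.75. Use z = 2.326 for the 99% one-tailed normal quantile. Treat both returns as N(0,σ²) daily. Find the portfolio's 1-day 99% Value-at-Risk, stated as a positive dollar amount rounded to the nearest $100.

σ_p² = 0.64²·2.68² + 0.36²·4.413² + 2·0.75·0.64·0.36·2.68·4.413 = 9.5532 (%²).
σ_p = √9.5532 = 3.091%.
VaR = 2.326 × 3.091% = 7.190%; on $2,000,000 that is $143,800.

$143,800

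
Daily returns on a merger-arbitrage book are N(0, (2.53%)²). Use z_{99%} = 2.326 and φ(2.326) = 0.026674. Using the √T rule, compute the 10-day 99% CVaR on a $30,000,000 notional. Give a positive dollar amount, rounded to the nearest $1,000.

$6,402,000

σ_{10d} = 2.53% × √10 = 8.001%.
ES multiplier = φ(z)/(1−α) = 0.026674/0.01 = 2.667.
ES = 8.001% × 2.667 = 21.339%; on $30,000,000: $6,401,700.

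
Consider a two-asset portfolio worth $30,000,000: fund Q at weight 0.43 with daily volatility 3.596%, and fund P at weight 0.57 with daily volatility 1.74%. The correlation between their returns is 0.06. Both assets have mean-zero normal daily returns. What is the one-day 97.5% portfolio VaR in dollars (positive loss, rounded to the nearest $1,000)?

σ_p² = 0.43²·3.596² + 0.57²·1.74² + 2·0.06·0.43·0.57·3.596·1.74 = 3.5587 (%²).
σ_p = √3.5587 = 1.886%.
At 97.5%, z = 1.960.
VaR = 1.960 × 1.886% = 3.697%; on $30,000,000 that is $1,109,100.

$1,109,000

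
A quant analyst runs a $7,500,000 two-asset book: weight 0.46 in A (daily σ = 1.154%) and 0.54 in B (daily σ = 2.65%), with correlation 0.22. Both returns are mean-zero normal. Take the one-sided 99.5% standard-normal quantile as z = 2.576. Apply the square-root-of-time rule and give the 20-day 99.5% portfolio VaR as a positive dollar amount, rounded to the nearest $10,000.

$1,410,000

σ_p = √(0.46²·1.154² + 0.54²·2.65² + 2·0.22·0.46·0.54·1.154·2.65) = 1.632%.
σ_{20d} = 1.632% × √20 = 7.299%.
VaR = 2.576 × 7.299% = 18.802%; on $7,500,000 that is $1,410,150.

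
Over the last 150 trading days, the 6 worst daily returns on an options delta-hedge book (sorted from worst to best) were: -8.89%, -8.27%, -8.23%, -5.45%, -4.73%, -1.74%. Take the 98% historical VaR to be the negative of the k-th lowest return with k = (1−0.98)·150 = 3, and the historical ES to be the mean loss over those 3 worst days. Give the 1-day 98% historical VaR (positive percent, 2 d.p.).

8.23%

k = 3; the 3rd lowest return is -8.23%, so VaR = 8.23%.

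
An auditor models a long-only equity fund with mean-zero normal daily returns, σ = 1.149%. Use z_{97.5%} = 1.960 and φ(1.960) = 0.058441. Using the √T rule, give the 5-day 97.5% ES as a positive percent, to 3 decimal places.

6.006%

σ_{5d} = 1.149% × √5 = 2.569%.
ES multiplier = φ(z)/(1−α) = 0.058441/0.025 = 2.338.
ES = 2.569% × 2.338 = 6.006%.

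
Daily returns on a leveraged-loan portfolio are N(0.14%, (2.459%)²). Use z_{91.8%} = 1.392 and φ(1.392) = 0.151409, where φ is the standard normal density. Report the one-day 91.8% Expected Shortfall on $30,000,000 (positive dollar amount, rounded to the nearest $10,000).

$1,320,000

Tail multiplier: φ(z)/(1−α) = 0.151409 / 0.082 = 1.846.
ES = −(0.14%) + 2.459% × 1.846 = 4.399%.
On $30,000,000: 0.04399 × $30,000,000 = $1,319,700.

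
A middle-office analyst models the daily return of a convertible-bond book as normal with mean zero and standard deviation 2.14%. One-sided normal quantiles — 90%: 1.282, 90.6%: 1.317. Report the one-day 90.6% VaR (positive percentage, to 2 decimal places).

2.82%

VaR = z·σ = 1.317 × 2.14% = 2.818%.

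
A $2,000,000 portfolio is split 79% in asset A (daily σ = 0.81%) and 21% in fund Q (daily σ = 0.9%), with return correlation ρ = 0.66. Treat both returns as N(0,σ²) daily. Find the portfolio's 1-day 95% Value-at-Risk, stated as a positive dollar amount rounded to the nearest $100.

$25,600

σ_p² = 0.79²·0.81² + 0.21²·0.9² + 2·0.66·0.79·0.21·0.81·0.9 = 0.6048 (%²).
σ_p = √0.6048 = 0.778%.
At 95%, z = 1.645.
VaR = 1.645 × 0.778% = 1.280%; on $2,000,000 that is $25,600.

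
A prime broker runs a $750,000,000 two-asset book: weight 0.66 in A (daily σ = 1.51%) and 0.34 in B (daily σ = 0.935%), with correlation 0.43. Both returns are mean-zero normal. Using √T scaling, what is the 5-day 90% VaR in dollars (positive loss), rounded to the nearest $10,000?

σ_p = √(0.66²·1.51² + 0.34²·0.935² + 2·0.43·0.66·0.34·1.51·0.935) = 1.169%.
σ_{5d} = 1.169% × √5 = 2.614%.
z(90%) = 1.282.
VaR = 1.282 × 2.614% = 3.351%; on $750,000,000 that is $25,132,500.

$25,130,000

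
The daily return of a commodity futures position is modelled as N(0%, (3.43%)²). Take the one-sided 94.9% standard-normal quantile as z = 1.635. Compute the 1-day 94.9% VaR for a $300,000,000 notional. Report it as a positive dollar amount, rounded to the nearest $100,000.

VaR = z·σ = 1.635 × 3.43% = 5.608%.
On $300,000,000: 0.05608 × $300,000,000 = $16,824,000.

$16,800,000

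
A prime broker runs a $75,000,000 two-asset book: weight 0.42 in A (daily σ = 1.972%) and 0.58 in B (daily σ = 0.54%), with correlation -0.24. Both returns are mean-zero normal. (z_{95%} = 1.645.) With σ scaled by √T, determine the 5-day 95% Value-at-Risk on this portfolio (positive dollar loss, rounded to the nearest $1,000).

$2,240,000

σ_p = √(0.42²·1.972² + 0.58²·0.54² + 2·-0.24·0.42·0.58·1.972·0.54) = 0.812%.
σ_{5d} = 0.812% × √5 = 1.816%.
VaR = 1.645 × 1.816% = 2.987%; on $75,000,000 that is $2,240,250.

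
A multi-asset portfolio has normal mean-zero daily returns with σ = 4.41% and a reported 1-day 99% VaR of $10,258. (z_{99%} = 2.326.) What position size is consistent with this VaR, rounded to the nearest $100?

$100,000

VaR as a fraction of value: z·σ = 2.326 × 4.41% = 10.2577%.
Position = $10,258 / 0.102577 = $100,003.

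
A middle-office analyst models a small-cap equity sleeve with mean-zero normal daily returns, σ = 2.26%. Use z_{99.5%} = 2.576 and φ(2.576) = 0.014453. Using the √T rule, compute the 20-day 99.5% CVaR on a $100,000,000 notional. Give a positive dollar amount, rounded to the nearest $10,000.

σ_{20d} = 2.26% × √20 = 10.107%.
ES multiplier = φ(z)/(1−α) = 0.014453/0.005 = 2.891.
ES = 10.107% × 2.891 = 29.219%; on $100,000,000: $29,219,000.

$29,220,000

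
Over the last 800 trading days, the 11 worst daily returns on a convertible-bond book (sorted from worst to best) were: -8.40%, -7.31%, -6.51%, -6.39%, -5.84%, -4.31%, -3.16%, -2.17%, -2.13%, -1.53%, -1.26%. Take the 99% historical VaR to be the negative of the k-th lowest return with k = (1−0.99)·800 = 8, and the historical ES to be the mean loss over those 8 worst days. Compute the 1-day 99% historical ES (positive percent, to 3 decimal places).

The 8 worst returns sum to -44.09%.
ES = −(-44.09%) / 8 = 5.51125% ≈ 5.511%.

5.511%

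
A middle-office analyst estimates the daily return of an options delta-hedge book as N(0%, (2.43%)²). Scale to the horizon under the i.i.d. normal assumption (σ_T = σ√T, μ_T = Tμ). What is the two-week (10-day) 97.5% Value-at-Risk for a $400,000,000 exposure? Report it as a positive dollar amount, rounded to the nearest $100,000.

$60,200,000

At 97.5%, z = 1.960.
σ_{10d} = 2.43% × √10 = 7.684%.
VaR = 1.960 × 7.684% = 15.061%.
On $400,000,000: 0.15061 × $400,000,000 = $60,244,000.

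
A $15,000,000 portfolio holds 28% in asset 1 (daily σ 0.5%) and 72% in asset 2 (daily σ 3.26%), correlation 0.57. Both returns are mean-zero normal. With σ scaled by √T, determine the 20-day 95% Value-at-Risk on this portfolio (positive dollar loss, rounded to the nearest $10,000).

σ_p = √(0.28²·0.5² + 0.72²·3.26² + 2·0.57·0.28·0.72·0.5·3.26) = 2.430%.
σ_{20d} = 2.430% × √20 = 10.867%.
z(95%) = 1.645.
VaR = 1.645 × 10.867% = 17.876%; on $15,000,000 that is $2,681,400.

$2,680,000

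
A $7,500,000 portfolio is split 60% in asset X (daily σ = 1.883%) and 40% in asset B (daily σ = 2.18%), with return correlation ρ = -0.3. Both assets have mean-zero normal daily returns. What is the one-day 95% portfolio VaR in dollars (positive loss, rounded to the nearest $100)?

σ_p² = 0.6²·1.883² + 0.4²·2.18² + 2·-0.3·0.6·0.4·1.883·2.18 = 1.4457 (%²).
σ_p = √1.4457 = 1.202%.
At 95%, z = 1.645.
VaR = 1.645 × 1.202% = 1.977%; on $7,500,000 that is $148,275.

$148,300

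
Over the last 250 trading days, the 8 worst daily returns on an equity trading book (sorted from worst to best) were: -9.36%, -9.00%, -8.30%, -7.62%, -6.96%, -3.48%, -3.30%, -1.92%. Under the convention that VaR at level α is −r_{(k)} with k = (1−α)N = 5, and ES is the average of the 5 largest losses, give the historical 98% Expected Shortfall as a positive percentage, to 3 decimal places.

The 5 worst returns sum to -41.24%.
ES = −(-41.24%) / 5 = 8.248%.

8.248%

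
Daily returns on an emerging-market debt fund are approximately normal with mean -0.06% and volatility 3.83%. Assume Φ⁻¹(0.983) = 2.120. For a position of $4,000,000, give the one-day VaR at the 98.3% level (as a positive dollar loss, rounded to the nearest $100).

$327,200

VaR = −μ + z·σ = −(-0.06%) + 2.120 × 3.83% = 8.180%.
On $4,000,000: 0.08180 × $4,000,000 = $327,200.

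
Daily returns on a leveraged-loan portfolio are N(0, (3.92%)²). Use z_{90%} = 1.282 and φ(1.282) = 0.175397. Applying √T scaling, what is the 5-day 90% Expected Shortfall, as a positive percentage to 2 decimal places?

σ_{5d} = 3.92% × √5 = 8.765%.
ES multiplier = φ(z)/(1−α) = 0.175397/0.1 = 1.754.
ES = 8.765% × 1.754 = 15.374%.

15.37%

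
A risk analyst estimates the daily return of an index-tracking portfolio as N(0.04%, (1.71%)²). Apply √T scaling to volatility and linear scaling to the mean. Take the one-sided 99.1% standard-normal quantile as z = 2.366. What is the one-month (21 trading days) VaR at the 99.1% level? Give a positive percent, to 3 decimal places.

17.700%

σ_{21d} = 1.71% × √21 = 7.836%; μ_{21d} = 21 × 0.04% = 0.840%.
VaR = −(0.840%) + 2.366 × 7.836% = 17.700%.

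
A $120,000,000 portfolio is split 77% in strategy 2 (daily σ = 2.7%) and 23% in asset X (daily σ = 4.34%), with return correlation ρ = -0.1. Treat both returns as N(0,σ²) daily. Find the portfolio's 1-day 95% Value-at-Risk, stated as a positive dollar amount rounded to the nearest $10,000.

$4,370,000

σ_p² = 0.77²·2.7² + 0.23²·4.34² + 2·-0.1·0.77·0.23·2.7·4.34 = 4.9036 (%²).
σ_p = √4.9036 = 2.214%.
At 95%, z = 1.645.
VaR = 1.645 × 2.214% = 3.642%; on $120,000,000 that is $4,370,400.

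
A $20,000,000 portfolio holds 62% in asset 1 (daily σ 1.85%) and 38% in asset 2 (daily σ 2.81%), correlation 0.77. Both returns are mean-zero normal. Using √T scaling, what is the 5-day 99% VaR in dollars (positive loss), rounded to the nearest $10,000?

σ_p = √(0.62²·1.85² + 0.38²·2.81² + 2·0.77·0.62·0.38·1.85·2.81) = 2.084%.
σ_{5d} = 2.084% × √5 = 4.660%.
z(99%) = 2.326.
VaR = 2.326 × 4.660% = 10.839%; on $20,000,000 that is $2,167,800.

$2,170,000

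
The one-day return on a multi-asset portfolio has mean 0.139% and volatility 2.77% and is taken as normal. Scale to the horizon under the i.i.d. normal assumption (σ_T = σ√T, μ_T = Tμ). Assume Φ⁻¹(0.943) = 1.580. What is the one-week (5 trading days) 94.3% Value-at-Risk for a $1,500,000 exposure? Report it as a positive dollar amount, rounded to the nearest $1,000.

$136,000

σ_{5d} = 2.77% × √5 = 6.194%; μ_{5d} = 5 × 0.139% = 0.695%.
VaR = −(0.695%) + 1.580 × 6.194% = 9.092%.
On $1,500,000: 0.09092 × $1,500,000 = $136,380.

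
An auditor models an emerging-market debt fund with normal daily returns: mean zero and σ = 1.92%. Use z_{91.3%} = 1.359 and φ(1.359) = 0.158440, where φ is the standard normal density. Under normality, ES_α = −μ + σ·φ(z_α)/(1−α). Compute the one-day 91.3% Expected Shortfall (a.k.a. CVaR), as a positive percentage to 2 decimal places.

3.50%

Tail multiplier: φ(z)/(1−α) = 0.158440 / 0.087 = 1.821.
ES = 1.92% × 1.821 = 3.496%.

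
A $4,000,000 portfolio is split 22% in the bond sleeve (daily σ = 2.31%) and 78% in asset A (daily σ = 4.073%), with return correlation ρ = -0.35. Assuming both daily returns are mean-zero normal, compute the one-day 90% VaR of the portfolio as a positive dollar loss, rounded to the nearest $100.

$155,700

σ_p² = 0.22²·2.31² + 0.78²·4.073² + 2·-0.35·0.22·0.78·2.31·4.073 = 9.2211 (%²).
σ_p = √9.2211 = 3.037%.
At 90%, z = 1.282.
VaR = 1.282 × 3.037% = 3.893%; on $4,000,000 that is $155,720.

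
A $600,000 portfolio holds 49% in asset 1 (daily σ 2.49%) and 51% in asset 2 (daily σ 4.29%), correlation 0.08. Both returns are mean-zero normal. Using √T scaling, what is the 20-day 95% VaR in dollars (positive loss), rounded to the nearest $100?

σ_p = √(0.49²·2.49² + 0.51²·4.29² + 2·0.08·0.49·0.51·2.49·4.29) = 2.589%.
σ_{20d} = 2.589% × √20 = 11.578%.
z(95%) = 1.645.
VaR = 1.645 × 11.578% = 19.046%; on $600,000 that is $114,276.

$114,300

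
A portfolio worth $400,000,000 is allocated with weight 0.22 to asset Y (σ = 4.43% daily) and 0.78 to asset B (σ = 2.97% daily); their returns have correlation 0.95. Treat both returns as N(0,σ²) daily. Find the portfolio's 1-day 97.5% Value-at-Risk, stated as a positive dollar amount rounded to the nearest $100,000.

σ_p² = 0.22²·4.43² + 0.78²·2.97² + 2·0.95·0.22·0.78·4.43·2.97 = 10.6062 (%²).
σ_p = √10.6062 = 3.257%.
At 97.5%, z = 1.960.
VaR = 1.960 × 3.257% = 6.384%; on $400,000,000 that is $25,536,000.

$25,500,000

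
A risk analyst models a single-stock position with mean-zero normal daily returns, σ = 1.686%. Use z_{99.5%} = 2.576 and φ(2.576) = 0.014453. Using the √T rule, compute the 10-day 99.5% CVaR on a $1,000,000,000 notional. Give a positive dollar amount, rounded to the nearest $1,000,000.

σ_{10d} = 1.686% × √10 = 5.332%.
ES multiplier = φ(z)/(1−α) = 0.014453/0.005 = 2.891.
ES = 5.332% × 2.891 = 15.415%; on $1,000,000,000: $154,150,000.

$154,000,000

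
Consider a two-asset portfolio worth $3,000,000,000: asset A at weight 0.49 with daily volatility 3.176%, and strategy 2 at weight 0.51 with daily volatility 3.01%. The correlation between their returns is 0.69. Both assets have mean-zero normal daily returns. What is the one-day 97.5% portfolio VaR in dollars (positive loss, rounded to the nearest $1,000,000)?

$167,000,000

σ_p² = 0.49²·3.176² + 0.51²·3.01² + 2·0.69·0.49·0.51·3.176·3.01 = 8.0752 (%²).
σ_p = √8.0752 = 2.842%.
At 97.5%, z = 1.960.
VaR = 1.960 × 2.842% = 5.570%; on $3,000,000,000 that is $167,100,000.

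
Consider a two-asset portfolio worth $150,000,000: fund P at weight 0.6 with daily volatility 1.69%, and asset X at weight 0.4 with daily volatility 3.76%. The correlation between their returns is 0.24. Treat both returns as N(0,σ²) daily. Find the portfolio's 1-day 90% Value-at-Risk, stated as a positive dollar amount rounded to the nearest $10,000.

σ_p² = 0.6²·1.69² + 0.4²·3.76² + 2·0.24·0.6·0.4·1.69·3.76 = 4.0222 (%²).
σ_p = √4.0222 = 2.006%.
At 90%, z = 1.282.
VaR = 1.282 × 2.006% = 2.572%; on $150,000,000 that is $3,858,000.

$3,860,000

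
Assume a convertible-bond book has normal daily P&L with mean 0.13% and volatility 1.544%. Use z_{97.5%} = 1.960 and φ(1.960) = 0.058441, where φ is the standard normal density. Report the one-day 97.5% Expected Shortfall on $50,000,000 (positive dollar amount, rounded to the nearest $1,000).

Tail multiplier: φ(z)/(1−α) = 0.058441 / 0.025 = 2.338.
ES = −(0.13%) + 1.544% × 2.338 = 3.480%.
On $50,000,000: 0.03480 × $50,000,000 = $1,740,000.

$1,740,000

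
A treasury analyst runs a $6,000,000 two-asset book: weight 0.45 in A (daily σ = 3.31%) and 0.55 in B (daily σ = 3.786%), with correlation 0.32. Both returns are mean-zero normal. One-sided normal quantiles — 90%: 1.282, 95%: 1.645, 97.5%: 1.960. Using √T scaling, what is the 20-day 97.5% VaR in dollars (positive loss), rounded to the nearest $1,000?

$1,537,000

σ_p = √(0.45²·3.31² + 0.55²·3.786² + 2·0.32·0.45·0.55·3.31·3.786) = 2.922%.
σ_{20d} = 2.922% × √20 = 13.068%.
VaR = 1.960 × 13.068% = 25.613%; on $6,000,000 that is $1,536,780.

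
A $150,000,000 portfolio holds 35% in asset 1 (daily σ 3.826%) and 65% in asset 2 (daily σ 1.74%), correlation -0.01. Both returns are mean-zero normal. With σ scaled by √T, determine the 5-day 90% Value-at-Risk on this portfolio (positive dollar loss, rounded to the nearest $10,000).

σ_p = √(0.35²·3.826² + 0.65²·1.74² + 2·-0.01·0.35·0.65·3.826·1.74) = 1.744%.
σ_{5d} = 1.744% × √5 = 3.900%.
z(90%) = 1.282.
VaR = 1.282 × 3.900% = 5.000%; on $150,000,000 that is $7,500,000.

$7,500,000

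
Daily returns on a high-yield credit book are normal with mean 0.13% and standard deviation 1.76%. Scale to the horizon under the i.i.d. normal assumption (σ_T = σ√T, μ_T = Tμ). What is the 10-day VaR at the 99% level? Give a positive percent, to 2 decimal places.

11.65%

At 99%, z = 2.326.
σ_{10d} = 1.76% × √10 = 5.566%; μ_{10d} = 10 × 0.13% = 1.300%.
VaR = −(1.300%) + 2.326 × 5.566% = 11.647%.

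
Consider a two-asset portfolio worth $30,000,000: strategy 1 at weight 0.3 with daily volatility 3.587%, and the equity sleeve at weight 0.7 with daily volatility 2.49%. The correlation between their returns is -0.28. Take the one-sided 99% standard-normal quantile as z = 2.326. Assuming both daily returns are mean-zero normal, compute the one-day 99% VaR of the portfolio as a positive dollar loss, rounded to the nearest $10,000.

$1,240,000

σ_p² = 0.3²·3.587² + 0.7²·2.49² + 2·-0.28·0.3·0.7·3.587·2.49 = 3.1457 (%²).
σ_p = √3.1457 = 1.774%.
VaR = 2.326 × 1.774% = 4.126%; on $30,000,000 that is $1,237,800.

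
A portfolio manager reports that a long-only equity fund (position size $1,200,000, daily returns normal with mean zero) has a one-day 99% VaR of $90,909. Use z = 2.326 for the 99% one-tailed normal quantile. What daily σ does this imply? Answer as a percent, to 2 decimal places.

VaR as a fraction: $90,909 / $1,200,000 = 7.576%.
σ = VaR / z = 7.576% / 2.326 = 3.257%.

3.26%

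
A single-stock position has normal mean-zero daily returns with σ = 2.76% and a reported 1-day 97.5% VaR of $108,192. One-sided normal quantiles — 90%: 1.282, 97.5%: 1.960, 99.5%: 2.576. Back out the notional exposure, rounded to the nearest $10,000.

$2,000,000

VaR as a fraction of value: z·σ = 1.960 × 2.76% = 5.4096%.
Position = $108,192 / 0.054096 = $2,000,000.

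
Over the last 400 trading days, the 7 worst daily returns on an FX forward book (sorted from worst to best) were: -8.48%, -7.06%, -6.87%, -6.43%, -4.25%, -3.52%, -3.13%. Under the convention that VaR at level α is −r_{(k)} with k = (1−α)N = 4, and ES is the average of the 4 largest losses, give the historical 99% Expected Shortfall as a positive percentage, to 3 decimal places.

The 4 worst returns sum to -28.84%.
ES = −(-28.84%) / 4 = 7.21% ≈ 7.210%.

7.210%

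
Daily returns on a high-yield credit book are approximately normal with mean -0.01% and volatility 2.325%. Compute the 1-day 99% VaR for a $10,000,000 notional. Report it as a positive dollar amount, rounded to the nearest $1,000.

$542,000

At 99% one-sided, z = 2.326.
VaR = −μ + z·σ = −(-0.01%) + 2.326 × 2.325% = 5.418%.
On $10,000,000: 0.05418 × $10,000,000 = $541,800.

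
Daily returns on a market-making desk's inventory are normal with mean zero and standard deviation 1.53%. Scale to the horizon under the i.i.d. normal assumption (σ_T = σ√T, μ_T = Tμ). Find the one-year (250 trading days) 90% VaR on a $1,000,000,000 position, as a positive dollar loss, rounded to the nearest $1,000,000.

At 90%, z = 1.282.
σ_{250d} = 1.53% × √250 = 24.191%.
VaR = 1.282 × 24.191% = 31.013%.
On $1,000,000,000: 0.31013 × $1,000,000,000 = $310,130,000.

$310,000,000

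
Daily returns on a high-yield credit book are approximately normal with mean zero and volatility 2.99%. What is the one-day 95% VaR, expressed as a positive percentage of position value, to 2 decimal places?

4.92%

At 95% one-sided, z = 1.645.
VaR = z·σ = 1.645 × 2.99% = 4.919%.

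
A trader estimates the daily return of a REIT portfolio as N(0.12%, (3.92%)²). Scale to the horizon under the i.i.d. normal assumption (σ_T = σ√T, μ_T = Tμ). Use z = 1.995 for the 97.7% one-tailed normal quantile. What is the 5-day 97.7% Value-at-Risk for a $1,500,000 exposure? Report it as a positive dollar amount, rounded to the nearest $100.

σ_{5d} = 3.92% × √5 = 8.765%; μ_{5d} = 5 × 0.12% = 0.600%.
VaR = −(0.600%) + 1.995 × 8.765% = 16.886%.
On $1,500,000: 0.16886 × $1,500,000 = $253,290.

$253,300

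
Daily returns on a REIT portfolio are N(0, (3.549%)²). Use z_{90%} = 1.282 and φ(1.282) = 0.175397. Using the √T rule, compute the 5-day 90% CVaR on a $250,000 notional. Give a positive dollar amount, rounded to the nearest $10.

$34,800

σ_{5d} = 3.549% × √5 = 7.936%.
ES multiplier = φ(z)/(1−α) = 0.175397/0.1 = 1.754.
ES = 7.936% × 1.754 = 13.920%; on $250,000: $34,800.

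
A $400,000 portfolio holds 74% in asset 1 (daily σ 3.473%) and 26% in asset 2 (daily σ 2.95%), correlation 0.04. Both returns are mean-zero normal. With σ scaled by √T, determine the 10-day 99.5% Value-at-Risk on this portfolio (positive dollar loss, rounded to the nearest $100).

$88,300

σ_p = √(0.74²·3.473² + 0.26²·2.95² + 2·0.04·0.74·0.26·3.473·2.95) = 2.711%.
σ_{10d} = 2.711% × √10 = 8.573%.
z(99.5%) = 2.576.
VaR = 2.576 × 8.573% = 22.084%; on $400,000 that is $88,336.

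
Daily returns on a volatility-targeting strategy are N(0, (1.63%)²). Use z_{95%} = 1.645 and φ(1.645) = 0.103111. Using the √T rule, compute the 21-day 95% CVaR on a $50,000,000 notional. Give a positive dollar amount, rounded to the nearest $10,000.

σ_{21d} = 1.63% × √21 = 7.470%.
ES multiplier = φ(z)/(1−α) = 0.103111/0.05 = 2.062.
ES = 7.470% × 2.062 = 15.403%; on $50,000,000: $7,701,500.

$7,700,000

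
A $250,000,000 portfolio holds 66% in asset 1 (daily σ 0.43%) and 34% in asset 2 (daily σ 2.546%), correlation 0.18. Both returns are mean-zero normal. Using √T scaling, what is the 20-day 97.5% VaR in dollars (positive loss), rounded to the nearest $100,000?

σ_p = √(0.66²·0.43² + 0.34²·2.546² + 2·0.18·0.66·0.34·0.43·2.546) = 0.958%.
σ_{20d} = 0.958% × √20 = 4.284%.
z(97.5%) = 1.960.
VaR = 1.960 × 4.284% = 8.397%; on $250,000,000 that is $20,992,500.

$21,000,000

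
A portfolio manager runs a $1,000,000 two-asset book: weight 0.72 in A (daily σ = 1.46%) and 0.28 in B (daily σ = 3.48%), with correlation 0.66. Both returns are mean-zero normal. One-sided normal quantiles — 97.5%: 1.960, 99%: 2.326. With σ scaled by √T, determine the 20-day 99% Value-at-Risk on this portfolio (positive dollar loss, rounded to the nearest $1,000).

$192,000

σ_p = √(0.72²·1.46² + 0.28²·3.48² + 2·0.66·0.72·0.28·1.46·3.48) = 1.846%.
σ_{20d} = 1.846% × √20 = 8.256%.
VaR = 2.326 × 8.256% = 19.203%; on $1,000,000 that is $192,030.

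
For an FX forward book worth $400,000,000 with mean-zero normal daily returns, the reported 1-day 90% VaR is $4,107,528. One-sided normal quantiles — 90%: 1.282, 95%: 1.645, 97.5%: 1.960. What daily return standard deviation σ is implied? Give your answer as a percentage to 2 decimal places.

0.80%

VaR as a fraction: $4,107,528 / $400,000,000 = 1.027%.
σ = VaR / z = 1.027% / 1.282 = 0.801%.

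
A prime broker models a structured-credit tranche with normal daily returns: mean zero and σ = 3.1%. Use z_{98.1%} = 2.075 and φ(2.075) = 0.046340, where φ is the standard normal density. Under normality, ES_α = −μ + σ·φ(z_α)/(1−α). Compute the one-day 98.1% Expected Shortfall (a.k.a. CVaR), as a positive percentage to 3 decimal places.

7.561%

Tail multiplier: φ(z)/(1−α) = 0.046340 / 0.019 = 2.439.
ES = 3.1% × 2.439 = 7.561%.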